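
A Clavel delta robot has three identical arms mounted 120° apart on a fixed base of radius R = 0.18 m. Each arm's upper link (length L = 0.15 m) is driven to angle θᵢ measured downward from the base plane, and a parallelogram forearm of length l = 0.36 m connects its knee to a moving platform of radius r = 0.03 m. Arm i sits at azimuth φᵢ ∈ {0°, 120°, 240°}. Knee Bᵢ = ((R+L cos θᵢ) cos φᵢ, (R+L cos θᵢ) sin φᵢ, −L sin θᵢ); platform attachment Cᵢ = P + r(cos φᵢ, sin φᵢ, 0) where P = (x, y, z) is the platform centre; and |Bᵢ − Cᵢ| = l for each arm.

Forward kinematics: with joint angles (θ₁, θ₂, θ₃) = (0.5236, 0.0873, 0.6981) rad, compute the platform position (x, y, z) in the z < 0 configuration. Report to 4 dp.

φ1=0.0°: virtual centre (0.2799, 0.0000, -0.0750), radius l
arm 2 at φ=120.0°: (R−r)+L cos θ2 = 0.2994;  O2 = (-0.1497, 0.2593, -0.0131)
arm 3 at φ=240.0°: (R−r)+L cos θ3 = 0.2649;  O3 = (-0.1325, -0.2294, -0.0964)
|O₂|²−|O₁|² = 0.0059;  |O₃|²−|O₁|² = -0.0045
plane₁₂: -0.8592x+0.5186y+0.1238z = 0.0059
det = 0.8220;  x = -0.0004+0.0421z,  y = 0.0106+-0.1690z
into |P−O₁|² = l²: 1.0303z² + 0.1228z + -0.0453 = 0;  Δ = 0.2017;  z = -0.2775 or 0.1583 → z<0 root = -0.2775
x = -0.0121, y = 0.0575

(-0.0121, 0.0575, -0.2775)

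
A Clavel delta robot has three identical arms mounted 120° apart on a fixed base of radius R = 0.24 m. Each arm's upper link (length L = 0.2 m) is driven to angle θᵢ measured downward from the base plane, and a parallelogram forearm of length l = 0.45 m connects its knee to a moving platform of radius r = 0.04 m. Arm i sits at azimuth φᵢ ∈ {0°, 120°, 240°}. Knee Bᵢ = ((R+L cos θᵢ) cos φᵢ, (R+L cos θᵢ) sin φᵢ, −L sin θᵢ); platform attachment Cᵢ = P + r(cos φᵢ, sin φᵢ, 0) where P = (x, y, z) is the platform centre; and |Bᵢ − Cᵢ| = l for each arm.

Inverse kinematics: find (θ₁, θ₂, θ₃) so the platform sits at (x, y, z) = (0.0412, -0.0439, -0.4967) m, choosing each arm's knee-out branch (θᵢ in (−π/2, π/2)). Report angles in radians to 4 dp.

θ₁ = 0.8726, θ₂ = 1.2215, θ₃ = 0.9600

arm 1 (φ=0.0°): x'=0.0412, y'=-0.0439
  A cos θ + B sin θ = C:  0.1588·cos θ + -0.4967·sin θ = -0.2784
  θ1 = atan2(B,A) + arccos(C/0.5215) = 0.8726
rotate P by −φ2: (-0.0586, -0.0137, -0.4967)
  A cos θ + B sin θ = C:  0.2586·cos θ + -0.4967·sin θ = -0.3782
  γ=atan2(-0.4967,0.2586)=-1.0907;  ψ=arccos(-0.6754)=2.3123;  θ2=γ+ψ≈1.2215
arm 3 (φ=240.0°): x'=0.0174, y'=0.0576
  e−x'=0.1826;  (l²−L²−(e−x')²−y'²−z²)/2L = -0.3022
  γ=atan2(-0.4967,0.1826)=-1.2185;  ψ=arccos(-0.5710)=2.1785;  θ3=γ+ψ≈0.9600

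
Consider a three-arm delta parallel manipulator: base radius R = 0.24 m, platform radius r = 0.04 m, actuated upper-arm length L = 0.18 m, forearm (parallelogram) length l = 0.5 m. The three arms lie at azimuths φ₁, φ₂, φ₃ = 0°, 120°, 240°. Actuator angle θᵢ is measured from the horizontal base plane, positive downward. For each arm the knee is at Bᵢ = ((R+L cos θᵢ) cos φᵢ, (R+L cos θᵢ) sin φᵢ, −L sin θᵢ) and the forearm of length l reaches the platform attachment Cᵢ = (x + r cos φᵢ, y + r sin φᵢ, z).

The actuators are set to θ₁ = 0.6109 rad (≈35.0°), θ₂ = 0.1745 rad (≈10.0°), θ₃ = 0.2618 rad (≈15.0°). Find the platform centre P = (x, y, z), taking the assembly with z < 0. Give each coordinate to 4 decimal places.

(-0.0580, 0.0102, -0.3956)

arm 1 at φ=0.0°: (R−r)+L cos θ1 = 0.3474;  O1 = (0.3474, 0.0000, -0.1032)
φ2=120.0°: virtual centre (-0.1886, 0.3267, -0.0313), radius l
φ3=240.0°: virtual centre (-0.1869, -0.3238, -0.0466), radius l
|O₂|²−|O₁|² = 0.0119;  |O₃|²−|O₁|² = 0.0106
linear system: -1.0722x+0.6534y = 0.0119−0.1440z; -1.0688x+-0.6476y = 0.0106−0.1133z
det = 1.3927;  x = -0.0105+0.1201z,  y = 0.0010+-0.0233z
sphere 1 gives Az²+Bz+C=0 with A=1.0150, B=0.1205, C=-0.1112;  B²−4AC=0.4660;  roots -0.3956, 0.2770;  negative root z = -0.3956
x = -0.0580, y = 0.0102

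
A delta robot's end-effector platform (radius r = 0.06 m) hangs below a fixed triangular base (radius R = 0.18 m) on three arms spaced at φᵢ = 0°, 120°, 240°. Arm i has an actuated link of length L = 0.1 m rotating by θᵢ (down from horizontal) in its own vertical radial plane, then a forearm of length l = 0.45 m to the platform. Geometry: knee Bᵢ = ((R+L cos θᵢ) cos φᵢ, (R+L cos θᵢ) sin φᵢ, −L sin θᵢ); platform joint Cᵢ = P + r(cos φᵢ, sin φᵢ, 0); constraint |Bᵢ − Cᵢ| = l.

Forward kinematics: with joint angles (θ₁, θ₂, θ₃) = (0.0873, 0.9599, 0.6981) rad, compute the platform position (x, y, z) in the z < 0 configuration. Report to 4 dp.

(0.1044, -0.0343, -0.4424)

arm 1 at φ=0.0°: ρ1 = 0.2196;  O1 = (0.2196, 0.0000, -0.0087)
arm 2 at φ=120.0°: ρ2 = 0.1774;  O2 = (-0.0887, 0.1536, -0.0819)
φ3=240.0°: virtual centre (-0.0983, -0.1703, -0.0643), radius l
subtract pairs → two planes through P
plane₁₂: -0.6166x+0.3072y+-0.1464z = -0.0101
Cramer: x(z) = 0.0127-0.2072z;  y(z) = -0.0075+0.0606z
into |P−O₁|² = l²: 1.0466z² + 0.1023z + -0.1596 = 0;  Δ = 0.6784;  z = -0.4424 or 0.3446 → z<0 root = -0.4424
x = 0.1044, y = -0.0343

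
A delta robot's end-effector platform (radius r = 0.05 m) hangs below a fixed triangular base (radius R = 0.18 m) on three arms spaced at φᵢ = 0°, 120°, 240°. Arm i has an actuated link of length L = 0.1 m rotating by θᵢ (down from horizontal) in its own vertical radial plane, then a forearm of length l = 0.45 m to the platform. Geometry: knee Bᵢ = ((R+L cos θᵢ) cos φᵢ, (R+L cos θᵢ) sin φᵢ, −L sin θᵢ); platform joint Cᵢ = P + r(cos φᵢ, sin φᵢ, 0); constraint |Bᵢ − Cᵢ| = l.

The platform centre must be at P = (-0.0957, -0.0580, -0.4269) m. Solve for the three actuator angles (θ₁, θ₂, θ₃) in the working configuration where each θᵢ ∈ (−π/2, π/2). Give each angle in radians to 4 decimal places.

θ₁ = 0.9599, θ₂ = 0.5239, θ₃ = 0.0006

φ1=0.0° → target in arm frame (-0.0957, -0.0580)
  A=0.2257, B=-0.4269, C=(l²−L²−A²−y'²−z²)/(2L)=-0.2202
  θ1 = atan2(B,A) + arccos(C/0.4829) = 0.9599
φ2=120.0° → target in arm frame (-0.0024, 0.1119)
  A=0.1324, B=-0.4269, C=(l²−L²−A²−y'²−z²)/(2L)=-0.0989
  θ2 = atan2(B,A) + arccos(C/0.4470) = 0.5239
rotate P by −φ3: (0.0981, -0.0539, -0.4269)
  e−x'=0.0319;  (l²−L²−(e−x')²−y'²−z²)/2L = 0.0317
  √(A²+B²)=0.4281;  θ3 = -1.4962+1.4967 ≈ 0.0006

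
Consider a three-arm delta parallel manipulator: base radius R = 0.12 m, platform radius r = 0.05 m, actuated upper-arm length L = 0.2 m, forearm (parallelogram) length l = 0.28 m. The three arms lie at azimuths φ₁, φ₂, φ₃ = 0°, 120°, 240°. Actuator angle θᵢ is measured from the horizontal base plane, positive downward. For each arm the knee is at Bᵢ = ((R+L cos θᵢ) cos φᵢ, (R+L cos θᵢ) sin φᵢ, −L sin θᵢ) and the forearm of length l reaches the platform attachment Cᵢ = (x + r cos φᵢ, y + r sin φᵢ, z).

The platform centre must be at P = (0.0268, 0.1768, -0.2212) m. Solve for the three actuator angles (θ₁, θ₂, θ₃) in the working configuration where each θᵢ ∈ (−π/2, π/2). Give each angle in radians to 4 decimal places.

arm 1 (φ=0.0°): x'=0.0268, y'=0.1768
  e−x'=0.0432;  (l²−L²−(e−x')²−y'²−z²)/2L = -0.1091
  √(A²+B²)=0.2254;  θ1 = -1.3779+2.0763 ≈ 0.6984
arm 2 (φ=120.0°): x'=0.1397, y'=-0.1116
  A=-0.0697, B=-0.2212, C=(l²−L²−A²−y'²−z²)/(2L)=-0.0696
  √(A²+B²)=0.2319;  θ2 = -1.8761+1.8757 ≈ -0.0004
rotate P by −φ3: (-0.1665, -0.0652, -0.2212)
  A cos θ + B sin θ = C:  0.2365·cos θ + -0.2212·sin θ = -0.1768
  γ=atan2(-0.2212,0.2365)=-0.7520;  ψ=arccos(-0.5459)=2.1483;  θ3=γ+ψ≈1.3964

θ₁ = 0.6984, θ₂ = -0.0004, θ₃ = 1.3964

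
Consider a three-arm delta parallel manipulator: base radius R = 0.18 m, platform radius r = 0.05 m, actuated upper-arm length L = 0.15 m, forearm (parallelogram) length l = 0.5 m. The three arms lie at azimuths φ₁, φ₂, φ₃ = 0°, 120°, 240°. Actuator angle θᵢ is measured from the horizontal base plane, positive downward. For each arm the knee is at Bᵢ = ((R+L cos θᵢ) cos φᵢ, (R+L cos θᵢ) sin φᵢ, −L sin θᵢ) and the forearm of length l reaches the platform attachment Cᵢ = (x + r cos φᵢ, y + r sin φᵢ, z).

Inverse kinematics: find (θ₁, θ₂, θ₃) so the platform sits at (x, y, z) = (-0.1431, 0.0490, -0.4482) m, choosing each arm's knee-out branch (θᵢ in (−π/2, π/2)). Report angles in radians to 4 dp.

arm 1 (φ=0.0°): x'=-0.1431, y'=0.0490
  A cos θ + B sin θ = C:  0.2731·cos θ + -0.4482·sin θ = -0.1679
  γ=atan2(-0.4482,0.2731)=-1.0235;  ψ=arccos(-0.3199)=1.8964;  θ1=γ+ψ≈0.8729
arm 2 (φ=120.0°): x'=0.1140, y'=0.0994
  A=0.0160, B=-0.4482, C=(l²−L²−A²−y'²−z²)/(2L)=0.0549
  γ=atan2(-0.4482,0.0160)=-1.5351;  ψ=arccos(0.1224)=1.4480;  θ2=γ+ψ≈-0.0870
φ3=240.0° → target in arm frame (0.0291, -0.1484)
  e−x'=0.1009;  (l²−L²−(e−x')²−y'²−z²)/2L = -0.0186
  √(A²+B²)=0.4594;  θ3 = -1.3494+1.6114 ≈ 0.2620

θ₁ = 0.8729, θ₂ = -0.0870, θ₃ = 0.2620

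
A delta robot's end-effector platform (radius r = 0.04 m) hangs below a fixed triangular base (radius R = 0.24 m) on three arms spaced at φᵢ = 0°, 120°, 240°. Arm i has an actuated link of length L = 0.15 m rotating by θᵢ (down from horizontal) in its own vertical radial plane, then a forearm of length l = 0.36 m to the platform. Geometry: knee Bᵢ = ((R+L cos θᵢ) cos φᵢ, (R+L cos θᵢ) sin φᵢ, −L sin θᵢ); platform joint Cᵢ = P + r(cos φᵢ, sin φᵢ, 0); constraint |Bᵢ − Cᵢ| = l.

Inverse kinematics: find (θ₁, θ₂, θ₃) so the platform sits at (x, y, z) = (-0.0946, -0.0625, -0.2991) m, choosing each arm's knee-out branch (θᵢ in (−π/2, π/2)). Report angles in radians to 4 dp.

θ₁ = 1.3966, θ₂ = 0.9603, θ₃ = 0.2617

arm 1 (φ=0.0°): x'=-0.0946, y'=-0.0625
  e−x'=0.2946;  (l²−L²−(e−x')²−y'²−z²)/2L = -0.2435
  θ1 = atan2(B,A) + arccos(C/0.4198) = 1.3966
rotate P by −φ2: (-0.0068, 0.1132, -0.2991)
  A cos θ + B sin θ = C:  0.2068·cos θ + -0.2991·sin θ = -0.1265
  γ=atan2(-0.2991,0.2068)=-0.9658;  ψ=arccos(-0.3478)=1.9261;  θ2=γ+ψ≈0.9603
rotate P by −φ3: (0.1014, -0.0507, -0.2991)
  A cos θ + B sin θ = C:  0.0986·cos θ + -0.2991·sin θ = 0.0178
  γ=atan2(-0.2991,0.0986)=-1.2524;  ψ=arccos(0.0567)=1.5141;  θ3=γ+ψ≈0.2617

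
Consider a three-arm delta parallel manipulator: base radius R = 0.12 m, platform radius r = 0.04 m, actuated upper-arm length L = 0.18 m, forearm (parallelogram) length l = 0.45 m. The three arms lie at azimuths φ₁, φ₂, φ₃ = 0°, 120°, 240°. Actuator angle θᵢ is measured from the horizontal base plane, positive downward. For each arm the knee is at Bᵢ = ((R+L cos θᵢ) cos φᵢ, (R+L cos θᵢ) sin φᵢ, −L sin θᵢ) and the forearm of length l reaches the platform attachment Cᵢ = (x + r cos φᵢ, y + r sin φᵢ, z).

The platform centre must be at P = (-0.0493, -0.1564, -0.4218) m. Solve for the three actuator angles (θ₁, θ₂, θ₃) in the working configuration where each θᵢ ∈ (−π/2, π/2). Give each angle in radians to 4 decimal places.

θ₁ = 0.6111, θ₂ = 0.7856, θ₃ = -0.0873

φ1=0.0° → target in arm frame (-0.0493, -0.1564)
  A cos θ + B sin θ = C:  0.1293·cos θ + -0.4218·sin θ = -0.1361
  θ1 = atan2(B,A) + arccos(C/0.4412) = 0.6111
rotate P by −φ2: (-0.1108, 0.1209, -0.4218)
  A cos θ + B sin θ = C:  0.1908·cos θ + -0.4218·sin θ = -0.1634
  θ2 = atan2(B,A) + arccos(C/0.4629) = 0.7856
φ3=240.0° → target in arm frame (0.1601, 0.0355)
  A=-0.0801, B=-0.4218, C=(l²−L²−A²−y'²−z²)/(2L)=-0.0430
  √(A²+B²)=0.4293;  θ3 = -1.7585+1.6712 ≈ -0.0873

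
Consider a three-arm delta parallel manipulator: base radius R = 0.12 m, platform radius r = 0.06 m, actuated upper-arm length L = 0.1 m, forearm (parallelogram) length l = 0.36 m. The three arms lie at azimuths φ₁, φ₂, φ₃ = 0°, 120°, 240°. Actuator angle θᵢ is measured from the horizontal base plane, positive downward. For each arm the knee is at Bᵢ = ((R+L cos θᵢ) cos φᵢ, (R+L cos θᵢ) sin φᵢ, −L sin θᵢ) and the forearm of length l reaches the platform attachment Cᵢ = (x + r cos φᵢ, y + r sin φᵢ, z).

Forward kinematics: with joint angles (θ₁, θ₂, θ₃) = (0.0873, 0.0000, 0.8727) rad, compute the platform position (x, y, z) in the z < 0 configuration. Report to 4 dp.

(0.0550, 0.1163, -0.3330)

S1 = (0.1596·cos0.0°, 0.1596·sin0.0°, -0.0087) = (0.1596, 0.0000, -0.0087)
S2 = (0.1600·cos120.0°, 0.1600·sin120.0°, 0.0000) = (-0.0800, 0.1386, 0.0000)
φ3=240.0°: virtual centre (-0.0621, -0.1076, -0.0766), radius l
eliminate P² terms by subtracting sphere 1 from 2 and 3
linear system: -0.4792x+0.2771y = 0.0000−0.0174z; -0.4435x+-0.2153y = -0.0042−-0.1358z
Cramer: x(z) = 0.0052-0.1498z;  y(z) = 0.0091-0.3220z
quadratic in z: (1.1262)z²+(0.0579)z+(-0.1056)=0, √Δ=0.6921 → z ∈ {-0.3330, 0.2816}; z = -0.3330 (taking z<0)
x = 0.0550, y = 0.1163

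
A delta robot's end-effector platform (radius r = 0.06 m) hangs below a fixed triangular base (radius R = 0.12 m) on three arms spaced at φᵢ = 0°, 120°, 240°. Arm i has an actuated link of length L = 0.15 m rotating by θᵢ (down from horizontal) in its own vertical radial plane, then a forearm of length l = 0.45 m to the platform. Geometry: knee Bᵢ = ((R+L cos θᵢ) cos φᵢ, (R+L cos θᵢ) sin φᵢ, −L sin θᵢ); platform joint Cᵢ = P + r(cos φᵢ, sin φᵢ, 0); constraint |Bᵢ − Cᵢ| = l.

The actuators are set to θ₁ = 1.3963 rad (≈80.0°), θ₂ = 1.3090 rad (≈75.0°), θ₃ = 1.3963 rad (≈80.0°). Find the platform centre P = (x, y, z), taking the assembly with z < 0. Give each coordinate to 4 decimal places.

(-0.0086, 0.0148, -0.5874)

S1 = (0.0860·cos0.0°, 0.0860·sin0.0°, -0.1477) = (0.0860, 0.0000, -0.1477)
φ2=120.0°: virtual centre (-0.0494, 0.0856, -0.1449), radius l
S3 = (0.0860·cos240.0°, 0.0860·sin240.0°, -0.1477) = (-0.0430, -0.0745, -0.1477)
|S₂|²−|S₁|² = 0.0015;  |S₃|²−|S₁|² = 0.0000
[-0.2709 0.1712 0.0057]·P = 0.0015;  [-0.2581 -0.1490 0.0000]·P = 0.0000
Cramer: x(z) = -0.0027+0.0100z;  y(z) = 0.0047-0.0173z
into |P−S₁|² = l²: 1.0004z² + 0.2935z + -0.1728 = 0;  Δ = 0.7775;  z = -0.5874 or 0.2940 → z<0 root = -0.5874
x = -0.0086, y = 0.0148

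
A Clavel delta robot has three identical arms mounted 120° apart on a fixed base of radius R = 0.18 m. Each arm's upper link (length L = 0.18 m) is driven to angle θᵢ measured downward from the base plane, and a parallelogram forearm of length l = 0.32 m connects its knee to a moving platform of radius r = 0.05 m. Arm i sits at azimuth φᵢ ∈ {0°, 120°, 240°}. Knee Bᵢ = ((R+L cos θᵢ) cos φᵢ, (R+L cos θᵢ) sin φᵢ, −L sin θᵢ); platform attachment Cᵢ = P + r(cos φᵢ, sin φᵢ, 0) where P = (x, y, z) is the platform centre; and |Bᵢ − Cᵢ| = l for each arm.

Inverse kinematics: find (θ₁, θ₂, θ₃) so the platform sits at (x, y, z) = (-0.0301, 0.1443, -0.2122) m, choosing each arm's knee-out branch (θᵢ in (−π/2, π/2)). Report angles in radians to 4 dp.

φ1=0.0° → target in arm frame (-0.0301, 0.1443)
  A cos θ + B sin θ = C:  0.1601·cos θ + -0.2122·sin θ = -0.0597
  γ=atan2(-0.2122,0.1601)=-0.9244;  ψ=arccos(-0.2245)=1.7972;  θ1=γ+ψ≈0.8728
rotate P by −φ2: (0.1400, -0.0461, -0.2122)
  A=-0.0100, B=-0.2122, C=(l²−L²−A²−y'²−z²)/(2L)=0.0632
  θ2 = atan2(B,A) + arccos(C/0.2124) = -0.3492
rotate P by −φ3: (-0.1099, -0.0982, -0.2122)
  A cos θ + B sin θ = C:  0.2399·cos θ + -0.2122·sin θ = -0.1173
  √(A²+B²)=0.3203;  θ3 = -0.7242+1.9458 ≈ 1.2216

θ₁ = 0.8728, θ₂ = -0.3492, θ₃ = 1.2216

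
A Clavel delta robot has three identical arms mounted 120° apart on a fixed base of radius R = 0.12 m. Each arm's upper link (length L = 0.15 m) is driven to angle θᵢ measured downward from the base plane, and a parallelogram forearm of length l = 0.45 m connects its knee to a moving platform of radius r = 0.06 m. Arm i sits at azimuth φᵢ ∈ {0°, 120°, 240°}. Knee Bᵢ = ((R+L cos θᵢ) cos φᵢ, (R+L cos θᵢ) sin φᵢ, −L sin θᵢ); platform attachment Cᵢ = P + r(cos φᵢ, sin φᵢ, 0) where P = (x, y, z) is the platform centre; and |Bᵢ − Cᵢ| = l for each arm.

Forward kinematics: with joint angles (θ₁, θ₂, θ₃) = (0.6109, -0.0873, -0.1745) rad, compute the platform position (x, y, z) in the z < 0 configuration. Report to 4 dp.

arm 1 at φ=0.0°: e+L cos θ1 = 0.1829;  centre 1 = (0.1829, 0.0000, -0.0860)
centre 2 = (0.2094·cos120.0°, 0.2094·sin120.0°, 0.0131) = (-0.1047, 0.1814, 0.0131)
arm 3 at φ=240.0°: e+L cos θ3 = 0.2077;  centre 3 = (-0.1039, -0.1799, 0.0260)
subtract pairs → two planes through P
plane₁₂: -0.5752x+0.3627y+0.1982z = 0.0032
Cramer: x(z) = -0.0054+0.3678z;  y(z) = 0.0003+0.0368z
into |P−centre ₁|² = l²: 1.1367z² + 0.0336z + -0.1597 = 0;  Δ = 0.7271;  z = -0.3899 or 0.3603 → z<0 root = -0.3899
x = -0.1488, y = -0.0141

(-0.1488, -0.0141, -0.3899)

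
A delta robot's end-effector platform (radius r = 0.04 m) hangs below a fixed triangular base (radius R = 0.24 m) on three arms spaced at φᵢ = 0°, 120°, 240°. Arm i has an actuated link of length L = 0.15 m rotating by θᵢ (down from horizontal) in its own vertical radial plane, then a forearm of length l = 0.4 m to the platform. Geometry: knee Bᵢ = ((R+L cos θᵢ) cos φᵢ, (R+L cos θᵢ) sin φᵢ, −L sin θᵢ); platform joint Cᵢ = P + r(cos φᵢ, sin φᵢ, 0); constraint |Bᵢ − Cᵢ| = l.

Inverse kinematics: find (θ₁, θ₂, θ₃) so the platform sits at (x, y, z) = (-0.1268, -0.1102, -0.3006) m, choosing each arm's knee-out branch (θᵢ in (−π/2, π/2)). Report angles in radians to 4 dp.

θ₁ = 1.3964, θ₂ = 0.9595, θ₃ = -0.3491

arm 1 (φ=0.0°): x'=-0.1268, y'=-0.1102
  A cos θ + B sin θ = C:  0.3268·cos θ + -0.3006·sin θ = -0.2393
  θ1 = atan2(B,A) + arccos(C/0.4440) = 1.3964
rotate P by −φ2: (-0.0320, 0.1649, -0.3006)
  A=0.2320, B=-0.3006, C=(l²−L²−A²−y'²−z²)/(2L)=-0.1130
  γ=atan2(-0.3006,0.2320)=-0.9134;  ψ=arccos(-0.2975)=1.8729;  θ2=γ+ψ≈0.9595
arm 3 (φ=240.0°): x'=0.1588, y'=-0.0547
  A cos θ + B sin θ = C:  0.0412·cos θ + -0.3006·sin θ = 0.1415
  θ3 = atan2(B,A) + arccos(C/0.3034) = -0.3491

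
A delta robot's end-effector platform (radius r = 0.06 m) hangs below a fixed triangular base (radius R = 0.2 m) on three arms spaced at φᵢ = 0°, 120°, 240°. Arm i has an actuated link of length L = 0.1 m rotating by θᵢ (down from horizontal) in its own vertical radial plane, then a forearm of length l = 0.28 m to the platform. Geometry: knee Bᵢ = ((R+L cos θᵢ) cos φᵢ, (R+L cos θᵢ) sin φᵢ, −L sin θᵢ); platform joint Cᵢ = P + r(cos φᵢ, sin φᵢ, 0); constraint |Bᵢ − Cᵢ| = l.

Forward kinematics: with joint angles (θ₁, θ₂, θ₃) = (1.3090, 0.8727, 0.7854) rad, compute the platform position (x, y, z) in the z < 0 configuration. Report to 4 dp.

arm 1 at φ=0.0°: ρ1 = 0.1659;  O1 = (0.1659, 0.0000, -0.0966)
arm 2 at φ=120.0°: ρ2 = 0.2043;  O2 = (-0.1021, 0.1769, -0.0766)
φ3=240.0°: virtual centre (-0.1054, -0.1825, -0.0707), radius l
|O₂|²−|O₁|² = 0.0108;  |O₃|²−|O₁|² = 0.0126
[-0.5360 0.3538 0.0400]·P = 0.0108;  [-0.5425 -0.3650 0.0518]·P = 0.0126
det = 0.3876;  x = -0.0216+0.0849z,  y = -0.0023+0.0156z
sphere 1 gives Az²+Bz+C=0 with A=1.0075, B=0.1613, C=-0.0339;  B²−4AC=0.1627;  roots -0.2802, 0.1202;  negative root z = -0.2802
x = -0.0454, y = -0.0067

(-0.0454, -0.0067, -0.2802)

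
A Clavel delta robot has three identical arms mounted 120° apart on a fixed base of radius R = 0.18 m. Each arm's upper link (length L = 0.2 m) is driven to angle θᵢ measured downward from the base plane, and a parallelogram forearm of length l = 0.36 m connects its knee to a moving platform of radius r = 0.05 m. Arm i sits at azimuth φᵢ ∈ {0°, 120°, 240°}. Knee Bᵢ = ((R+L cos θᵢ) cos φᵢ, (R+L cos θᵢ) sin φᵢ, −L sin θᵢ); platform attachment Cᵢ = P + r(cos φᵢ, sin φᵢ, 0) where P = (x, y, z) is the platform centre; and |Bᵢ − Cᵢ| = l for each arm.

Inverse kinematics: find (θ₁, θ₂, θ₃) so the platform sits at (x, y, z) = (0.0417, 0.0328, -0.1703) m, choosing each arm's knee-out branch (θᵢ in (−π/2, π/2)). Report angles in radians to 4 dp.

arm 1 (φ=0.0°): x'=0.0417, y'=0.0328
  A=0.0883, B=-0.1703, C=(l²−L²−A²−y'²−z²)/(2L)=0.1293
  γ=atan2(-0.1703,0.0883)=-1.0925;  ψ=arccos(0.6741)=0.8311;  θ1=γ+ψ≈-0.2614
arm 2 (φ=120.0°): x'=0.0076, y'=-0.0525
  A cos θ + B sin θ = C:  0.1224·cos θ + -0.1703·sin θ = 0.1071
  γ=atan2(-0.1703,0.1224)=-0.9474;  ψ=arccos(0.5107)=1.0348;  θ2=γ+ψ≈0.0874
arm 3 (φ=240.0°): x'=-0.0493, y'=0.0197
  A=0.1793, B=-0.1703, C=(l²−L²−A²−y'²−z²)/(2L)=0.0702
  θ3 = atan2(B,A) + arccos(C/0.2473) = 0.5232

θ₁ = -0.2614, θ₂ = 0.0874, θ₃ = 0.5232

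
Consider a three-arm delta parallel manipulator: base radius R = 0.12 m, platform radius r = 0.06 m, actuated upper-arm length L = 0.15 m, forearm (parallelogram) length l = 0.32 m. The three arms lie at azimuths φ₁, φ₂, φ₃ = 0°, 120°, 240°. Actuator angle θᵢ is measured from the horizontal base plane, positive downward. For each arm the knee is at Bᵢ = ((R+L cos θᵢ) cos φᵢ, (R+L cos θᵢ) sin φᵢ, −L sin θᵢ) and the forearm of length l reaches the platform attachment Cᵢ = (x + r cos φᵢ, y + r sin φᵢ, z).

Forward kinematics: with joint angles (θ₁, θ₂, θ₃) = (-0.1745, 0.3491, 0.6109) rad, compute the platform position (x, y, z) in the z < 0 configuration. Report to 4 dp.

O1 = (0.2077·cos0.0°, 0.2077·sin0.0°, 0.0260) = (0.2077, 0.0000, 0.0260)
O2 = (0.2010·cos120.0°, 0.2010·sin120.0°, -0.0513) = (-0.1005, 0.1740, -0.0513)
φ3=240.0°: virtual centre (-0.0914, -0.1584, -0.0860), radius l
subtract pairs → two planes through P
[-0.6164 0.3481 -0.1547]·P = -0.0008;  [-0.5983 -0.3167 -0.2242]·P = -0.0030
det = 0.4035;  x = 0.0032+-0.3148z,  y = 0.0034+-0.1131z
quadratic in z: (1.1119)z²+(0.0759)z+(-0.0599)=0, √Δ=0.5216 → z ∈ {-0.2687, 0.2004}; z = -0.2687 (taking z<0)
x = 0.0878, y = 0.0337

(0.0878, 0.0337, -0.2687)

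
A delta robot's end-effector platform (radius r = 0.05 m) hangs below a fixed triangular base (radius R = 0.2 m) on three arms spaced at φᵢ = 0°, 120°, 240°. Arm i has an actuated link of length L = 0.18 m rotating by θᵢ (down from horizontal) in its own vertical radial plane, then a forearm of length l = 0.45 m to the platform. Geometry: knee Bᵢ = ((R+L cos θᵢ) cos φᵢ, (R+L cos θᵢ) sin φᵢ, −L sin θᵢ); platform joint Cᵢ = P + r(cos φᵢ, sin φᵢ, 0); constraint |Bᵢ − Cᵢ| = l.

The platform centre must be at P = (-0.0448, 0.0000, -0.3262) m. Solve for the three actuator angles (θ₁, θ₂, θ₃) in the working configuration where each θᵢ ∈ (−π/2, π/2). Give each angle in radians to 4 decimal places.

θ₁ = 0.3490, θ₂ = 0.0003, θ₃ = 0.0003

arm 1 (φ=0.0°): x'=-0.0448, y'=0.0000
  A=0.1948, B=-0.3262, C=(l²−L²−A²−y'²−z²)/(2L)=0.0715
  γ=atan2(-0.3262,0.1948)=-1.0325;  ψ=arccos(0.1882)=1.3814;  θ1=γ+ψ≈0.3490
φ2=120.0° → target in arm frame (0.0224, 0.0388)
  e−x'=0.1276;  (l²−L²−(e−x')²−y'²−z²)/2L = 0.1275
  γ=atan2(-0.3262,0.1276)=-1.1979;  ψ=arccos(0.3641)=1.1982;  θ2=γ+ψ≈0.0003
rotate P by −φ3: (0.0224, -0.0388, -0.3262)
  A=0.1276, B=-0.3262, C=(l²−L²−A²−y'²−z²)/(2L)=0.1275
  θ3 = atan2(B,A) + arccos(C/0.3503) = 0.0003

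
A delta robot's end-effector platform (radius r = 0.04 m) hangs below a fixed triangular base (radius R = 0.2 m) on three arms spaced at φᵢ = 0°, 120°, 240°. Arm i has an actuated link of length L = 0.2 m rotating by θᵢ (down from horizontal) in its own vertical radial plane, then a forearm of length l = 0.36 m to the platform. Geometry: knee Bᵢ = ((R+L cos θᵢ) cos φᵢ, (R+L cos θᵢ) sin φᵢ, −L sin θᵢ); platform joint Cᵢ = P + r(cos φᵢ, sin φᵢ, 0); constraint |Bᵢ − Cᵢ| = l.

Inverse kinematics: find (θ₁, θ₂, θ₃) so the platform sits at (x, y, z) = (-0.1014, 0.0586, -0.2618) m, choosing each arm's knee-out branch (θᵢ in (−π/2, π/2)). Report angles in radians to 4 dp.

rotate P by −φ1: (-0.1014, 0.0586, -0.2618)
  e−x'=0.2614;  (l²−L²−(e−x')²−y'²−z²)/2L = -0.1268
  γ=atan2(-0.2618,0.2614)=-0.7862;  ψ=arccos(-0.3426)=1.9205;  θ1=γ+ψ≈1.1343
arm 2 (φ=120.0°): x'=0.1014, y'=0.0585
  e−x'=0.0586;  (l²−L²−(e−x')²−y'²−z²)/2L = 0.0355
  θ2 = atan2(B,A) + arccos(C/0.2683) = 0.0872
arm 3 (φ=240.0°): x'=0.0000, y'=-0.1171
  e−x'=0.1600;  (l²−L²−(e−x')²−y'²−z²)/2L = -0.0457
  γ=atan2(-0.2618,0.1600)=-1.0221;  ψ=arccos(-0.1489)=1.7202;  θ3=γ+ψ≈0.6981

θ₁ = 1.1343, θ₂ = 0.0872, θ₃ = 0.6981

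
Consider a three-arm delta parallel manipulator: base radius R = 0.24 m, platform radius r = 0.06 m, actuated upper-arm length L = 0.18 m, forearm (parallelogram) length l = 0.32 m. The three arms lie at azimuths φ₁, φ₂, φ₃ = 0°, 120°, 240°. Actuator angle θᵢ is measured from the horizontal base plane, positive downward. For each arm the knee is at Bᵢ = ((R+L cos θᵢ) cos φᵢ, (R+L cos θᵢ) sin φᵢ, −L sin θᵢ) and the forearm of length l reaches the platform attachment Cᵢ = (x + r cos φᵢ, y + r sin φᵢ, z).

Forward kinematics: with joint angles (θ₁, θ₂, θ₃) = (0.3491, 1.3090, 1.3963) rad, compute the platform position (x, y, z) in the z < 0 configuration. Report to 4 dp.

O1 = (0.3491·cos0.0°, 0.3491·sin0.0°, -0.0616) = (0.3491, 0.0000, -0.0616)
φ2=120.0°: virtual centre (-0.1133, 0.1962, -0.1739), radius l
O3 = (0.2113·cos240.0°, 0.2113·sin240.0°, -0.1773) = (-0.1056, -0.1829, -0.1773)
eliminate P² terms by subtracting sphere 1 from 2 and 3
plane₁₂: -0.9249x+0.3925y+-0.2246z = -0.0441
Cramer: x(z) = 0.0512-0.2488z;  y(z) = 0.0083-0.0140z
into |P−O₁|² = l²: 1.0621z² + 0.2711z + -0.0098 = 0;  Δ = 0.1151;  z = -0.2874 or 0.0321 → z<0 root = -0.2874
x = 0.1227, y = 0.0123

(0.1227, 0.0123, -0.2874)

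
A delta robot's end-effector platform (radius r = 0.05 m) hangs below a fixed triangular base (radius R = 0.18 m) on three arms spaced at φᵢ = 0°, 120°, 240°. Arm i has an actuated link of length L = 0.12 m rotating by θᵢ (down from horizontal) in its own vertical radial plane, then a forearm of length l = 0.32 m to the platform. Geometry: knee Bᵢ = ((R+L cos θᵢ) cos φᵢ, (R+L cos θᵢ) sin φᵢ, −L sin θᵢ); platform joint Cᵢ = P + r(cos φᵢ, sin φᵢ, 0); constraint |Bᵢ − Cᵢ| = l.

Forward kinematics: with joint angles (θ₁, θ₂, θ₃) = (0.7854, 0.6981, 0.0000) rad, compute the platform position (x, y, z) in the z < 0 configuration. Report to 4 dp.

O1 = (0.2149·cos0.0°, 0.2149·sin0.0°, -0.0849) = (0.2149, 0.0000, -0.0849)
φ2=120.0°: virtual centre (-0.1110, 0.1922, -0.0771), radius l
O3 = (0.2500·cos240.0°, 0.2500·sin240.0°, 0.0000) = (-0.1250, -0.2165, 0.0000)
subtract pairs → two planes through P
linear system: -0.6516x+0.3844y = 0.0018−0.0154z; -0.6797x+-0.4330y = 0.0091−0.1697z
Cramer: x(z) = -0.0079+0.1323z;  y(z) = -0.0087+0.1842z
into |P−O₁|² = l²: 1.0514z² + 0.1075z + -0.0455 = 0;  Δ = 0.2029;  z = -0.2653 or 0.1631 → z<0 root = -0.2653
x = -0.0430, y = -0.0575

(-0.0430, -0.0575, -0.2653)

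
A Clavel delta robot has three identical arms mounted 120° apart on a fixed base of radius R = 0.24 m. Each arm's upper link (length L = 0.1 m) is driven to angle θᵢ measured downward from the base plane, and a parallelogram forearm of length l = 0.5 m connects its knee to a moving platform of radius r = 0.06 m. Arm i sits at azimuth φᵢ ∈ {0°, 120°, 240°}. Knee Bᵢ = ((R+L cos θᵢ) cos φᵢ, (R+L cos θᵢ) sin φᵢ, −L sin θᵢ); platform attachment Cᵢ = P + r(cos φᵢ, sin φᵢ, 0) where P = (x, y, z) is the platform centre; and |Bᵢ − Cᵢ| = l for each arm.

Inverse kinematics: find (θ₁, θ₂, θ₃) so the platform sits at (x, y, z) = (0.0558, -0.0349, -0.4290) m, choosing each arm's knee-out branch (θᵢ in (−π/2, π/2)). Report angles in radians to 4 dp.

rotate P by −φ1: (0.0558, -0.0349, -0.4290)
  e−x'=0.1242;  (l²−L²−(e−x')²−y'²−z²)/2L = 0.1966
  √(A²+B²)=0.4466;  θ1 = -1.2890+1.1150 ≈ -0.1740
rotate P by −φ2: (-0.0581, -0.0309, -0.4290)
  A=0.2381, B=-0.4290, C=(l²−L²−A²−y'²−z²)/(2L)=-0.0085
  θ2 = atan2(B,A) + arccos(C/0.4907) = 0.5240
φ3=240.0° → target in arm frame (0.0023, 0.0658)
  e−x'=0.1777;  (l²−L²−(e−x')²−y'²−z²)/2L = 0.1003
  θ3 = atan2(B,A) + arccos(C/0.4643) = 0.1749

θ₁ = -0.1740, θ₂ = 0.5240, θ₃ = 0.1749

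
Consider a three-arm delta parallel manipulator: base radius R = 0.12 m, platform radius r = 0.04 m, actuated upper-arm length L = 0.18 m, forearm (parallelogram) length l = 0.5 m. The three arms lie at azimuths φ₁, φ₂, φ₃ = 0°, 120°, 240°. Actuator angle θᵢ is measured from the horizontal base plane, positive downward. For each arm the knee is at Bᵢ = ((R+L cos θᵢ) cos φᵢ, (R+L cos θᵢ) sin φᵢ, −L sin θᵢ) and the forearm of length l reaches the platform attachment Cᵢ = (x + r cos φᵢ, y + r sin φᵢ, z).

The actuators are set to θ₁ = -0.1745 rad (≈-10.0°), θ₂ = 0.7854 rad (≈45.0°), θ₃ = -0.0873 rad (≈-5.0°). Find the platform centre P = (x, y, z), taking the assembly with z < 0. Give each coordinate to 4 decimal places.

(0.1124, -0.1654, -0.4178)

O1 = (0.2573·cos0.0°, 0.2573·sin0.0°, 0.0313) = (0.2573, 0.0000, 0.0313)
O2 = (0.2073·cos120.0°, 0.2073·sin120.0°, -0.1273) = (-0.1036, 0.1795, -0.1273)
φ3=240.0°: virtual centre (-0.1297, -0.2246, 0.0157), radius l
|O₂|²−|O₁|² = -0.0080;  |O₃|²−|O₁|² = 0.0003
linear system: -0.7218x+0.3590y = -0.0080−-0.3171z; -0.7738x+-0.4491y = 0.0003−-0.0311z
det = 0.6020;  x = 0.0058+-0.2551z,  y = -0.0107+0.3702z
sphere 1 gives Az²+Bz+C=0 with A=1.2022, B=0.0579, C=-0.1857;  B²−4AC=0.8961;  roots -0.4178, 0.3696;  negative root z = -0.4178
x = 0.1124, y = -0.1654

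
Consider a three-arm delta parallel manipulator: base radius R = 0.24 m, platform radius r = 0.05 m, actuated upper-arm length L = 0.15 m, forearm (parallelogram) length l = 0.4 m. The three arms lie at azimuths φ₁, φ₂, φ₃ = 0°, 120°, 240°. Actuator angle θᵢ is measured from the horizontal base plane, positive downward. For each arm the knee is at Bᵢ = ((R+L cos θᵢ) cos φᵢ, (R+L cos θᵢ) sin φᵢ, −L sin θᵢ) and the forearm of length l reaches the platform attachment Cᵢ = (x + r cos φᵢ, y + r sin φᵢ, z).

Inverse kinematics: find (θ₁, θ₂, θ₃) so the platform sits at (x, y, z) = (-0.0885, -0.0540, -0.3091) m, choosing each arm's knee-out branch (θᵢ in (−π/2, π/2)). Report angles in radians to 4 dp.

arm 1 (φ=0.0°): x'=-0.0885, y'=-0.0540
  A=0.2785, B=-0.3091, C=(l²−L²−A²−y'²−z²)/(2L)=-0.1284
  √(A²+B²)=0.4161;  θ1 = -0.8374+1.8845 ≈ 1.0471
φ2=120.0° → target in arm frame (-0.0025, 0.1036)
  A cos θ + B sin θ = C:  0.1925·cos θ + -0.3091·sin θ = -0.0195
  θ2 = atan2(B,A) + arccos(C/0.3641) = 0.6106
arm 3 (φ=240.0°): x'=0.0910, y'=-0.0496
  e−x'=0.0990;  (l²−L²−(e−x')²−y'²−z²)/2L = 0.0990
  θ3 = atan2(B,A) + arccos(C/0.3246) = 0.0000

θ₁ = 1.0471, θ₂ = 0.6106, θ₃ = 0.0000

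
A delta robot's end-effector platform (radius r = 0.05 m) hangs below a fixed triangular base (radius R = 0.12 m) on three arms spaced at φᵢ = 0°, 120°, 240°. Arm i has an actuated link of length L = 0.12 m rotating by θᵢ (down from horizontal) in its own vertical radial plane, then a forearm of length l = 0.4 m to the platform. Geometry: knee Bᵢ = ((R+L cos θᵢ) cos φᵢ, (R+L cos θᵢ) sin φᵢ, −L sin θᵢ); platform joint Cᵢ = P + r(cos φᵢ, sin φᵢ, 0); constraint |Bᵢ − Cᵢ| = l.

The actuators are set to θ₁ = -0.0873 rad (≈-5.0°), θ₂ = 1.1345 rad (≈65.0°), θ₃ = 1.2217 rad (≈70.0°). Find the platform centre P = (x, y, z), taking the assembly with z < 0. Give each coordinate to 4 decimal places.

(0.2115, 0.0162, -0.3886)

arm 1 at φ=0.0°: e+L cos θ1 = 0.1895;  centre 1 = (0.1895, 0.0000, 0.0105)
φ2=120.0°: virtual centre (-0.0604, 0.1045, -0.1088), radius l
centre 3 = (0.1110·cos240.0°, 0.1110·sin240.0°, -0.1128) = (-0.0555, -0.0962, -0.1128)
eliminate P² terms by subtracting sphere 1 from 2 and 3
[-0.4998 0.2091 -0.2384]·P = -0.0096;  [-0.4901 -0.1923 -0.2464]·P = -0.0110
det = 0.1986;  x = 0.0209+-0.4904z,  y = 0.0039+-0.0318z
sphere 1 gives Az²+Bz+C=0 with A=1.2415, B=0.1442, C=-0.1314;  B²−4AC=0.6735;  roots -0.3886, 0.2724;  negative root z = -0.3886
x = 0.2115, y = 0.0162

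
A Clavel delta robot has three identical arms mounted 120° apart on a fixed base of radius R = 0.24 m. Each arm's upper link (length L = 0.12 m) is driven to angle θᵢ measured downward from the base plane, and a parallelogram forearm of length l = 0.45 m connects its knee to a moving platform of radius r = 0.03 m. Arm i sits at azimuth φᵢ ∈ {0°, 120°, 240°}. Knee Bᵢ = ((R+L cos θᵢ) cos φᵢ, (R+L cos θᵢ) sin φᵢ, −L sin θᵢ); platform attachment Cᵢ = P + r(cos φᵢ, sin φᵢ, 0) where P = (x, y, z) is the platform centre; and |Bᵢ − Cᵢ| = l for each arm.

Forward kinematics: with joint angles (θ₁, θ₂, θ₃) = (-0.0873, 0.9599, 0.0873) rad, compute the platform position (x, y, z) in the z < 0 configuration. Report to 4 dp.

arm 1 at φ=0.0°: (R−r)+L cos θ1 = 0.3295;  centre 1 = (0.3295, 0.0000, 0.0105)
centre 2 = (0.2788·cos120.0°, 0.2788·sin120.0°, -0.0983) = (-0.1394, 0.2415, -0.0983)
centre 3 = (0.3295·cos240.0°, 0.3295·sin240.0°, -0.0105) = (-0.1648, -0.2854, -0.0105)
subtract pairs → two planes through P
[-0.9379 0.4830 -0.2175]·P = -0.0213;  [-0.9886 -0.5708 -0.0419]·P = 0.0000
det = 1.0128;  x = 0.0120+-0.1425z,  y = -0.0208+0.1736z
sphere 1 gives Az²+Bz+C=0 with A=1.0504, B=0.0624, C=-0.1011;  B²−4AC=0.4288;  roots -0.3414, 0.2820;  negative root z = -0.3414
x = 0.0607, y = -0.0800

(0.0607, -0.0800, -0.3414)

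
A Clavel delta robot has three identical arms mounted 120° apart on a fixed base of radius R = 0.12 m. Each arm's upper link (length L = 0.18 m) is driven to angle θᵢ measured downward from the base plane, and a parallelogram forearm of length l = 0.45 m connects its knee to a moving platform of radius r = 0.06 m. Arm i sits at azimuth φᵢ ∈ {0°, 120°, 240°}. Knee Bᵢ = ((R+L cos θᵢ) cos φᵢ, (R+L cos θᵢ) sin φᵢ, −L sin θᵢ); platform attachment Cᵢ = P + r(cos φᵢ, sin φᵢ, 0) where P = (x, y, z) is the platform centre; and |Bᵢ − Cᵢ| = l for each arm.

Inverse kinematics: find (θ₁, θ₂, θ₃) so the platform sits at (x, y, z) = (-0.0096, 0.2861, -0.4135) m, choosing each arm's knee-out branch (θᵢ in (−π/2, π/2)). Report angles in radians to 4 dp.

θ₁ = 0.7857, θ₂ = -0.0871, θ₃ = 1.3092

arm 1 (φ=0.0°): x'=-0.0096, y'=0.2861
  A cos θ + B sin θ = C:  0.0696·cos θ + -0.4135·sin θ = -0.2433
  γ=atan2(-0.4135,0.0696)=-1.4040;  ψ=arccos(-0.5802)=2.1897;  θ1=γ+ψ≈0.7857
φ2=120.0° → target in arm frame (0.2526, -0.1347)
  A cos θ + B sin θ = C:  -0.1926·cos θ + -0.4135·sin θ = -0.1559
  θ2 = atan2(B,A) + arccos(C/0.4561) = -0.0871
φ3=240.0° → target in arm frame (-0.2430, -0.1514)
  e−x'=0.3030;  (l²−L²−(e−x')²−y'²−z²)/2L = -0.3211
  θ3 = atan2(B,A) + arccos(C/0.5126) = 1.3092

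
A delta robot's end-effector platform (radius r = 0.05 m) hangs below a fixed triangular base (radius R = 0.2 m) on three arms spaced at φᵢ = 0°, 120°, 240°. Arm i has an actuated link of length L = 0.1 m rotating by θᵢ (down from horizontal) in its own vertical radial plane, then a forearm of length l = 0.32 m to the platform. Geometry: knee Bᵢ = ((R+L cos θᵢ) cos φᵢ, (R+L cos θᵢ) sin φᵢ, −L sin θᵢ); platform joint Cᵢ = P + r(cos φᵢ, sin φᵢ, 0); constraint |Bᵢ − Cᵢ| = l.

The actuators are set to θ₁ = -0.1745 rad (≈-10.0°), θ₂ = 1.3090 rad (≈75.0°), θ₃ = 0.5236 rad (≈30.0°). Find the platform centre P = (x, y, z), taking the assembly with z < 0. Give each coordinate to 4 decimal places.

φ1=0.0°: virtual centre (0.2485, 0.0000, 0.0174), radius l
S2 = (0.1759·cos120.0°, 0.1759·sin120.0°, -0.0966) = (-0.0879, 0.1523, -0.0966)
S3 = (0.2366·cos240.0°, 0.2366·sin240.0°, -0.0500) = (-0.1183, -0.2049, -0.0500)
subtract pairs → two planes through P
linear system: -0.6728x+0.3046y = -0.0218−-0.2279z; -0.7336x+-0.4098y = -0.0036−-0.1347z
Cramer: x(z) = 0.0201-0.2693z;  y(z) = -0.0272+0.1533z
sphere 1 gives Az²+Bz+C=0 with A=1.0960, B=0.0800, C=-0.0492;  B²−4AC=0.2220;  roots -0.2514, 0.1785;  negative root z = -0.2514
x = 0.0878, y = -0.0658

(0.0878, -0.0658, -0.2514)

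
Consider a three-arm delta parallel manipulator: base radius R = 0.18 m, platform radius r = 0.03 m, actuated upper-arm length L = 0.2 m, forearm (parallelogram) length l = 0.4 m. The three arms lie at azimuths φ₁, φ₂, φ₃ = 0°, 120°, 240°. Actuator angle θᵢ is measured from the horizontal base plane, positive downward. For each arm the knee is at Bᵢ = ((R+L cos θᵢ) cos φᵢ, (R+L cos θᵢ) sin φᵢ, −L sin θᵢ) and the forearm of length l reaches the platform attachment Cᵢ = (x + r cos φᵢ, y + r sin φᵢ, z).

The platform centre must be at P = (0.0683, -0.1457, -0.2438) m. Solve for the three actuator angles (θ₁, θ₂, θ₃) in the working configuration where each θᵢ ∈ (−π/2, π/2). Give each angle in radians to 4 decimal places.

rotate P by −φ1: (0.0683, -0.1457, -0.2438)
  A cos θ + B sin θ = C:  0.0817·cos θ + -0.2438·sin θ = 0.0816
  θ1 = atan2(B,A) + arccos(C/0.2571) = 0.0002
arm 2 (φ=120.0°): x'=-0.1603, y'=0.0137
  A cos θ + B sin θ = C:  0.3103·cos θ + -0.2438·sin θ = -0.0898
  θ2 = atan2(B,A) + arccos(C/0.3946) = 1.1345
rotate P by −φ3: (0.0920, 0.1320, -0.2438)
  A cos θ + B sin θ = C:  0.0580·cos θ + -0.2438·sin θ = 0.0994
  γ=atan2(-0.2438,0.0580)=-1.3374;  ψ=arccos(0.3968)=1.1627;  θ3=γ+ψ≈-0.1746

θ₁ = 0.0002, θ₂ = 1.1345, θ₃ = -0.1746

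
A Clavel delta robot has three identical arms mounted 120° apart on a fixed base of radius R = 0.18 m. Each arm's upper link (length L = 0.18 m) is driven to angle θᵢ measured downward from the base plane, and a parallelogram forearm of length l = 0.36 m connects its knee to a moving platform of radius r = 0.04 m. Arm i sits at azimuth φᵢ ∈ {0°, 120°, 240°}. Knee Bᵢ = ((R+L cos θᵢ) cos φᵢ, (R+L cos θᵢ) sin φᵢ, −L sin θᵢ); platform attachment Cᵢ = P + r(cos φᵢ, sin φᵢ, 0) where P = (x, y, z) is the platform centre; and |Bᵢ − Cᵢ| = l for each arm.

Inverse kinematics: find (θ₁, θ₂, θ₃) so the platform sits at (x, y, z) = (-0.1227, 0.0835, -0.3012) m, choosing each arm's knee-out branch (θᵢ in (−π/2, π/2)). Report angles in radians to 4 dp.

θ₁ = 1.2214, θ₂ = 0.0000, θ₃ = 0.7852

φ1=0.0° → target in arm frame (-0.1227, 0.0835)
  A cos θ + B sin θ = C:  0.2627·cos θ + -0.3012·sin θ = -0.1931
  √(A²+B²)=0.3997;  θ1 = -0.8536+2.0750 ≈ 1.2214
rotate P by −φ2: (0.1337, 0.0645, -0.3012)
  A=0.0063, B=-0.3012, C=(l²−L²−A²−y'²−z²)/(2L)=0.0063
  θ2 = atan2(B,A) + arccos(C/0.3013) = 0.0000
φ3=240.0° → target in arm frame (-0.0110, -0.1480)
  A cos θ + B sin θ = C:  0.1510·cos θ + -0.3012·sin θ = -0.1062
  γ=atan2(-0.3012,0.1510)=-1.1062;  ψ=arccos(-0.3151)=1.8914;  θ3=γ+ψ≈0.7852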